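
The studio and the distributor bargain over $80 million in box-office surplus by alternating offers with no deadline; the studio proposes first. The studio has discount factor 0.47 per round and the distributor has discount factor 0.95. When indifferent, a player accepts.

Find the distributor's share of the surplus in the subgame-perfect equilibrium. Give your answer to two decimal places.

In a stationary SPE each proposer offers the other exactly their discounted continuation value.
If the studio keeps x when proposing and the distributor keeps y when proposing, then x = 80 − 0.95y and y = 80 − 0.47x.
Solving: x = 80(1 − 0.95) / (1 − 0.47·0.95) = 4 / 0.5535 ≈ 7.2267.
The distributor gets 80 − 7.2267 ≈ 72.7733.

72.77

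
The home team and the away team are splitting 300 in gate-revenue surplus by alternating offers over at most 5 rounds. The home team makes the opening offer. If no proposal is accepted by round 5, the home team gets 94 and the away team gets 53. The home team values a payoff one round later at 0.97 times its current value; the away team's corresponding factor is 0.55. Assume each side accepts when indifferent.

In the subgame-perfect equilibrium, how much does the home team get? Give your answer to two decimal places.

277.32

Round 5 (the home team proposes): the away team gets 53 if talks fail, so the home team offers 53 and keeps 247.
Round 4 (the away team proposes): the home team can get 247 next round, worth 0.97 × 247 = 239.59 now. The away team offers 239.59 and keeps 300 − 239.59 = 60.41.
Round 3 (the home team proposes): the away team can get 60.41 next round, worth 0.55 × 60.41 = 33.2255 now; the home team offers that and keeps 266.7745.
Round 2 (the away team proposes): the home team can get 266.7745 next round, worth 0.97 × 266.7745 = 258.771265 now. The away team offers 258.771265 and keeps 300 − 258.771265 = 41.228735.
Round 1 (the home team proposes): the away team can get 41.228735 next round, worth 0.55 × 41.228735 = 22.67580425 now; the home team offers that and keeps 277.32419575.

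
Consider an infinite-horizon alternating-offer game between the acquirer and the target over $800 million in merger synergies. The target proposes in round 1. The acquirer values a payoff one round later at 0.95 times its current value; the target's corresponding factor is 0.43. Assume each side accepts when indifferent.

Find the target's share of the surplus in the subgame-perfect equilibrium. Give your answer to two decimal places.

Let x be the target's share when the target proposes and y be the acquirer's share when the acquirer proposes.
The acquirer accepts iff offered ≥ 0.95·y, so x = 800 − 0.95y. Symmetrically y = 800 − 0.43x.
Substituting: x = 800 − 0.95(800 − 0.43x), giving x(1 − 0.43·0.95) = 800(1 − 0.95).
So x = 800 × 0.05 / 0.5915 ≈ 67.6247, and the acquirer receives 800 − x ≈ 732.3753.

67.62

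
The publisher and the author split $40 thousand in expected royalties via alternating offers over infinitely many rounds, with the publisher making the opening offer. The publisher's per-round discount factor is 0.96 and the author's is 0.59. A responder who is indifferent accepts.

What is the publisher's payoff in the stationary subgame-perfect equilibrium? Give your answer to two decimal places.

Let x be the publisher's share when the publisher proposes and y be the author's share when the author proposes.
The author accepts iff offered ≥ 0.59·y, so x = 40 − 0.59y. Symmetrically y = 40 − 0.96x.
Substituting: x = 40 − 0.59(40 − 0.96x), giving x(1 − 0.96·0.59) = 40(1 − 0.59).
So x = 40 × 0.41 / 0.4336 ≈ 37.8229, and the author receives 40 − x ≈ 2.1771.

37.82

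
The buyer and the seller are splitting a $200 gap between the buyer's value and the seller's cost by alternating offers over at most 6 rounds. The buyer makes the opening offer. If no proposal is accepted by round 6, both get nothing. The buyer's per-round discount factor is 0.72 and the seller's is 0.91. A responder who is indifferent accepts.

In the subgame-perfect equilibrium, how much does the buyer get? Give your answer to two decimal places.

Round 6 (the seller proposes): the buyer will accept anything ≥ 0, so the seller offers 0 and keeps 200.
Round 5 (the buyer proposes): the seller can get 200 next round, worth 0.91 × 200 = 182 now; the buyer offers that and keeps 18.
Round 4 (the seller proposes): the buyer can get 18 next round, worth 0.72 × 18 = 12.96 now; the seller offers that and keeps 187.04.
Round 3 (the buyer proposes): the seller can get 187.04 next round, worth 0.91 × 187.04 = 170.2064 now. The buyer offers 170.2064 and keeps 200 − 170.2064 = 29.7936.
Round 2 (the seller proposes): the buyer can get 29.7936 next round, worth 0.72 × 29.7936 = 21.451392 now. The seller offers 21.451392 and keeps 200 − 21.451392 = 178.548608.
Round 1 (the buyer proposes): the seller can get 178.548608 next round, worth 0.91 × 178.548608 = 162.47923328 now; the buyer offers that and keeps 37.52076672.

37.52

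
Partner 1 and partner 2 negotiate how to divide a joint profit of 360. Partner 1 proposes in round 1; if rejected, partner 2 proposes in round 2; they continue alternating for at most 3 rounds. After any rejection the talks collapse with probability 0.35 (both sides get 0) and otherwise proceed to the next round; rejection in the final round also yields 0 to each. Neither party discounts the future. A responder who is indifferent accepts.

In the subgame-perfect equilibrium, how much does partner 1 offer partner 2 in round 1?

Round 3 (partner 1 proposes): rejection yields 0 for partner 2; partner 1 offers 0 and keeps 360.
Round 2 (partner 2 proposes): rejecting gives partner 1 an expected 0.65 × 360 = 234, so partner 2 offers 234, keeping 126.
Round 1 (partner 1 proposes): rejecting gives partner 2 an expected 0.65 × 126 = 81.9. Partner 1 offers 81.9 and keeps 360 − 81.9 = 278.1.

81.9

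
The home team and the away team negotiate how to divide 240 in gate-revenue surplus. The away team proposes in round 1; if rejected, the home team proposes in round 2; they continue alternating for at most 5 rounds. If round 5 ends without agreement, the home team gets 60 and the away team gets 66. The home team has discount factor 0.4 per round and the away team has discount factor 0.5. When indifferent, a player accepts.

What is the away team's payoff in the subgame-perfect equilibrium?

Round 5 (the away team proposes): the home team gets 60 if talks fail, so the away team offers 60 and keeps 180.
Round 4 (the home team proposes): the away team can get 180 next round, worth 0.5 × 180 = 90 now, so the home team offers 90, keeping 150.
Round 3 (the away team proposes): the home team can get 150 next round, worth 0.4 × 150 = 60 now. The away team offers 60 and keeps 240 − 60 = 180.
Round 2 (the home team proposes): the away team can get 180 next round, worth 0.5 × 180 = 90 now. The home team offers 90 and keeps 240 − 90 = 150.
Round 1 (the away team proposes): the home team can get 150 next round, worth 0.4 × 150 = 60 now. The away team offers 60 and keeps 240 − 60 = 180.

180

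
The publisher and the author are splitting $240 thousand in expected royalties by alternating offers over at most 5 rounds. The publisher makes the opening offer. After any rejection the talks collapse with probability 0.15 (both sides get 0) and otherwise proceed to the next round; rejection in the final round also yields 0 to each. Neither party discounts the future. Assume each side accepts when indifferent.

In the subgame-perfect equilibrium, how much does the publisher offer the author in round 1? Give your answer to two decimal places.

Round 5 (the publisher proposes): rejection yields 0 for the author; the publisher offers 0 and keeps 240.
Round 4 (the author proposes): rejecting gives the publisher an expected 0.85 × 240 = 204. The author offers 204 and keeps 240 − 204 = 36.
Round 3 (the publisher proposes): rejecting gives the author an expected 0.85 × 36 = 30.6; the publisher offers that and keeps 209.4.
Round 2 (the author proposes): rejecting gives the publisher an expected 0.85 × 209.4 = 177.99. The author offers 177.99 and keeps 240 − 177.99 = 62.01.
Round 1 (the publisher proposes): rejecting gives the author an expected 0.85 × 62.01 = 52.7085; the publisher offers that and keeps 187.2915.

52.71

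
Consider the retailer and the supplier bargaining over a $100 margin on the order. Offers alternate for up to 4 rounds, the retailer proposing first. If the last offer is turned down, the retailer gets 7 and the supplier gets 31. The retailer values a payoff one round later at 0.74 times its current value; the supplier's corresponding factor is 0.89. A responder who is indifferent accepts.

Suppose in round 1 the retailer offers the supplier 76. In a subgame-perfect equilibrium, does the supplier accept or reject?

Round 4 (the supplier proposes): the retailer gets 7 if talks fail, so the supplier offers 7 and keeps 93.
Round 3 (the retailer proposes): the supplier can get 93 next round, worth 0.89 × 93 = 82.77 now. The retailer offers 82.77 and keeps 100 − 82.77 = 17.23.
Round 2 (the supplier proposes): the retailer can get 17.23 next round, worth 0.74 × 17.23 = 12.7502 now; the supplier offers that and keeps 87.2498.
So by rejecting in round 1, the supplier gets 87.2498 next round, worth 0.89 × 87.2498 = 77.652322 now.
Offer 76 < 77.652322, so the supplier rejects.

Reject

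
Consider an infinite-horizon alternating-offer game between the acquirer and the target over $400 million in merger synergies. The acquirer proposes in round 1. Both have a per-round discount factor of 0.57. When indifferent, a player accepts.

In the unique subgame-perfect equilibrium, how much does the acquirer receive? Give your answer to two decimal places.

When the acquirer proposes, the target accepts any offer worth at least 0.57 times what the target would get by proposing next round; and vice versa.
This gives x = 400 − 0.57y and y = 400 − 0.57x, where x and y are each side's share when it proposes.
Hence (1 − 0.57·0.57)x = 400(1 − 0.57), i.e. 0.6751·x = 172.
x ≈ 254.7771; the target's share is 400 − x ≈ 145.2229.

254.78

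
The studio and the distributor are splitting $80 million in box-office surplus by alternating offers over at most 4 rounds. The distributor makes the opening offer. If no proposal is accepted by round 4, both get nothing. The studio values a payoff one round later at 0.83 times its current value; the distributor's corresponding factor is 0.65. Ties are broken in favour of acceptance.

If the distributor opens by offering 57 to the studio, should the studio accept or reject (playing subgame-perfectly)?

Round 4 (the studio proposes): rejection yields 0 for the distributor; the studio offers 0 and keeps 80.
Round 3 (the distributor proposes): the studio can get 80 next round, worth 0.83 × 80 = 66.4 now. The distributor offers 66.4 and keeps 80 − 66.4 = 13.6.
Round 2 (the studio proposes): the distributor can get 13.6 next round, worth 0.65 × 13.6 = 8.84 now; the studio offers that and keeps 71.16.
So by rejecting in round 1, the studio gets 71.16 next round, worth 0.83 × 71.16 = 59.0628 now.
Offer 57 < 59.0628, so the studio rejects.

Reject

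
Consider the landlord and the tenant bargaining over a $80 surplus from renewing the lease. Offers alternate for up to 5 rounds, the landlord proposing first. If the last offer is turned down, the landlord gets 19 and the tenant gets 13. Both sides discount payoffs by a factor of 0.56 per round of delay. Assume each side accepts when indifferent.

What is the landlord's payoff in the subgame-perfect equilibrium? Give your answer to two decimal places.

52.83

Round 5 (the landlord proposes): the tenant gets 13 if talks fail, so the landlord offers 13 and keeps 67.
Round 4 (the tenant proposes): the landlord can get 67 next round, worth 0.56 × 67 = 37.52 now; the tenant offers that and keeps 42.48.
Round 3 (the landlord proposes): the tenant can get 42.48 next round, worth 0.56 × 42.48 = 23.7888 now. The landlord offers 23.7888 and keeps 80 − 23.7888 = 56.2112.
Round 2 (the tenant proposes): the landlord can get 56.2112 next round, worth 0.56 × 56.2112 = 31.478272 now, so the tenant offers 31.478272, keeping 48.521728.
Round 1 (the landlord proposes): the tenant can get 48.521728 next round, worth 0.56 × 48.521728 = 27.17216768 now. The landlord offers 27.17216768 and keeps 80 − 27.17216768 = 52.82783232.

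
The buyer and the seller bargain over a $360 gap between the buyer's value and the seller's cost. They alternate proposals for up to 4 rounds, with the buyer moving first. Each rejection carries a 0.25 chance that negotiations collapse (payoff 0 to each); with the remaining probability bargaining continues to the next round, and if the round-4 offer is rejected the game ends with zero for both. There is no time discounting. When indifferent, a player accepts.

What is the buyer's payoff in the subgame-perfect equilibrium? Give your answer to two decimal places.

Round 4 (the seller proposes): the buyer will accept anything ≥ 0, so the seller offers 0 and keeps 360.
Round 3 (the buyer proposes): rejecting gives the seller an expected 0.75 × 360 = 270, so the buyer offers 270, keeping 90.
Round 2 (the seller proposes): rejecting gives the buyer an expected 0.75 × 90 = 67.5, so the seller offers 67.5, keeping 292.5.
Round 1 (the buyer proposes): rejecting gives the seller an expected 0.75 × 292.5 = 219.375. The buyer offers 219.375 and keeps 360 − 219.375 = 140.625.

140.63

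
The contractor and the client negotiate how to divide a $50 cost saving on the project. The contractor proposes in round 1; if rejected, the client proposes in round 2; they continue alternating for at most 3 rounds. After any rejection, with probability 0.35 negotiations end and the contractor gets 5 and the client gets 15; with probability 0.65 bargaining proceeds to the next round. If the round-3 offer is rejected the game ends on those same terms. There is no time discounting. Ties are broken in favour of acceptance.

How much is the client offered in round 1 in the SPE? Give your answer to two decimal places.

By backward induction:
Round 3 (the contractor proposes): the client gets 15 if talks fail, so the contractor offers 15 and keeps 35.
Round 2 (the client proposes): rejecting gives the contractor an expected 0.65 × 35 + 0.35 × 5 = 24.5; the client offers that and keeps 25.5.
Round 1 (the contractor proposes): rejecting gives the client an expected 0.65 × 25.5 + 0.35 × 15 = 21.825, so the contractor offers 21.825, keeping 28.175.

21.83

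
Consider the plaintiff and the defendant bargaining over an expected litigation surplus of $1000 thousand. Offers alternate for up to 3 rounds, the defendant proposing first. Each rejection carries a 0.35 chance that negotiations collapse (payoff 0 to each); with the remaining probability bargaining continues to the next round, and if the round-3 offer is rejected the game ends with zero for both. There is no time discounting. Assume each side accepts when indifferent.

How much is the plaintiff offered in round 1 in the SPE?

Round 3 (the defendant proposes): rejection yields 0 for the plaintiff; the defendant offers 0 and keeps 1000.
Round 2 (the plaintiff proposes): rejecting gives the defendant an expected 0.65 × 1000 = 650, so the plaintiff offers 650, keeping 350.
Round 1 (the defendant proposes): rejecting gives the plaintiff an expected 0.65 × 350 = 227.5; the defendant offers that and keeps 772.5.

227.5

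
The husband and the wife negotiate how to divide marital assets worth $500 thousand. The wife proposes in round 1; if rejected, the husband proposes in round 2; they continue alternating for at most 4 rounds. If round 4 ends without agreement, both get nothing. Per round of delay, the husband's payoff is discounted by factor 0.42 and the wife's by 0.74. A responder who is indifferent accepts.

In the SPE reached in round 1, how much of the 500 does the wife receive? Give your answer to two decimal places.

380.13

Round 4 (the husband proposes): the wife will accept anything ≥ 0, so the husband offers 0 and keeps 500.
Round 3 (the wife proposes): the husband can get 500 next round, worth 0.42 × 500 = 210 now; the wife offers that and keeps 290.
Round 2 (the husband proposes): the wife can get 290 next round, worth 0.74 × 290 = 214.6 now; the husband offers that and keeps 285.4.
Round 1 (the wife proposes): the husband can get 285.4 next round, worth 0.42 × 285.4 = 119.868 now, so the wife offers 119.868, keeping 380.132.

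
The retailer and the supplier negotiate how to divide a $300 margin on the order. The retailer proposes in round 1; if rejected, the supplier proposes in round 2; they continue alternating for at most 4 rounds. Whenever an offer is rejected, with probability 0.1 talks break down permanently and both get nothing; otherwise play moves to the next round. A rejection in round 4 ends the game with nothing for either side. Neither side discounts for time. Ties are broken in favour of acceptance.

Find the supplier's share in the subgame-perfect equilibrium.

Round 4 (the supplier proposes): rejection yields 0 for the retailer; the supplier offers 0 and keeps 300.
Round 3 (the retailer proposes): rejecting gives the supplier an expected 0.9 × 300 = 270, so the retailer offers 270, keeping 30.
Round 2 (the supplier proposes): rejecting gives the retailer an expected 0.9 × 30 = 27; the supplier offers that and keeps 273.
Round 1 (the retailer proposes): rejecting gives the supplier an expected 0.9 × 273 = 245.7, so the retailer offers 245.7, keeping 54.3.

245.7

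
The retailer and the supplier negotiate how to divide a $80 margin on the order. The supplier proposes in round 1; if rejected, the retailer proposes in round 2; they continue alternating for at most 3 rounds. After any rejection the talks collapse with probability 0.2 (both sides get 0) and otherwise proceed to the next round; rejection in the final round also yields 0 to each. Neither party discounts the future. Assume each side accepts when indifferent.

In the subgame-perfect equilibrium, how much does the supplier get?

By backward induction:
Round 3 (the supplier proposes): rejection yields 0 for the retailer; the supplier offers 0 and keeps 80.
Round 2 (the retailer proposes): rejecting gives the supplier an expected 0.8 × 80 = 64. The retailer offers 64 and keeps 80 − 64 = 16.
Round 1 (the supplier proposes): rejecting gives the retailer an expected 0.8 × 16 = 12.8; the supplier offers that and keeps 67.2.

67.2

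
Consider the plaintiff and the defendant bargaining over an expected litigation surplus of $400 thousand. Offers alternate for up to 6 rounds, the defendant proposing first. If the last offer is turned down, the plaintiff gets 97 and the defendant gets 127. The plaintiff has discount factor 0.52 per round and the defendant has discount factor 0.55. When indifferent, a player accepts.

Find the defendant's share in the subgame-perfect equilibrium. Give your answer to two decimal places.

268.02

Round 6 (the plaintiff proposes): the defendant gets 127 if talks fail, so the plaintiff offers 127 and keeps 273.
Round 5 (the defendant proposes): the plaintiff can get 273 next round, worth 0.52 × 273 = 141.96 now; the defendant offers that and keeps 258.04.
Round 4 (the plaintiff proposes): the defendant can get 258.04 next round, worth 0.55 × 258.04 = 141.922 now. The plaintiff offers 141.922 and keeps 400 − 141.922 = 258.078.
Round 3 (the defendant proposes): the plaintiff can get 258.078 next round, worth 0.52 × 258.078 = 134.20056 now; the defendant offers that and keeps 265.79944.
Round 2 (the plaintiff proposes): the defendant can get 265.79944 next round, worth 0.55 × 265.79944 = 146.189692 now. The plaintiff offers 146.189692 and keeps 400 − 146.189692 = 253.810308.
Round 1 (the defendant proposes): the plaintiff can get 253.810308 next round, worth 0.52 × 253.810308 = 131.98136016 now; the defendant offers that and keeps 268.01863984.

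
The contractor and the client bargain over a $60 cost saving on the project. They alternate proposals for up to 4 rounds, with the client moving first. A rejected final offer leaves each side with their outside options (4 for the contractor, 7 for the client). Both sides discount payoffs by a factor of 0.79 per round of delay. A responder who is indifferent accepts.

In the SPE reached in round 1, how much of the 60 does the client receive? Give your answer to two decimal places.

23.91

Solve by backward induction from round 4.
Round 4 (the contractor proposes): the client gets 7 if talks fail, so the contractor offers 7 and keeps 53.
Round 3 (the client proposes): the contractor can get 53 next round, worth 0.79 × 53 = 41.87 now, so the client offers 41.87, keeping 18.13.
Round 2 (the contractor proposes): the client can get 18.13 next round, worth 0.79 × 18.13 = 14.3227 now. The contractor offers 14.3227 and keeps 60 − 14.3227 = 45.6773.
Round 1 (the client proposes): the contractor can get 45.6773 next round, worth 0.79 × 45.6773 = 36.085067 now; the client offers that and keeps 23.914933.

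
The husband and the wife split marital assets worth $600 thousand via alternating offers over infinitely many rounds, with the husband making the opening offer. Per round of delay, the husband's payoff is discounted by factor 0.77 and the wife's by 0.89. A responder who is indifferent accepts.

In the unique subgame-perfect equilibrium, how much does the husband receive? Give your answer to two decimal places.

209.72

When the husband proposes, the wife accepts any offer worth at least 0.89 times what the wife would get by proposing next round; and vice versa.
This gives x = 600 − 0.89y and y = 600 − 0.77x, where x and y are each side's share when it proposes.
Hence (1 − 0.89·0.77)x = 600(1 − 0.89), i.e. 0.3147·x = 66.
x ≈ 209.7235; the wife's share is 600 − x ≈ 390.2765.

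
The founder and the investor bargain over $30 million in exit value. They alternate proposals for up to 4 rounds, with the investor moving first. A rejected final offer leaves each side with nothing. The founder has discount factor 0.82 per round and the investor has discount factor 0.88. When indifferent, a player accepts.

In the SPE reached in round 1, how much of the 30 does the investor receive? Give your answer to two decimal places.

9.30

Round 4 (the founder proposes): rejection yields 0 for the investor; the founder offers 0 and keeps 30.
Round 3 (the investor proposes): the founder can get 30 next round, worth 0.82 × 30 = 24.6 now. The investor offers 24.6 and keeps 30 − 24.6 = 5.4.
Round 2 (the founder proposes): the investor can get 5.4 next round, worth 0.88 × 5.4 = 4.752 now; the founder offers that and keeps 25.248.
Round 1 (the investor proposes): the founder can get 25.248 next round, worth 0.82 × 25.248 = 20.70336 now. The investor offers 20.70336 and keeps 30 − 20.70336 = 9.29664.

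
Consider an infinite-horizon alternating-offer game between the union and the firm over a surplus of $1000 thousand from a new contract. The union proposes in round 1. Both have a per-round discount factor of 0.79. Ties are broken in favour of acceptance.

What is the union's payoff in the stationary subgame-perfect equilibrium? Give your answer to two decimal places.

558.66

When the union proposes, the firm accepts any offer worth at least 0.79 times what the firm would get by proposing next round; and vice versa.
This gives x = 1000 − 0.79y and y = 1000 − 0.79x, where x and y are each side's share when it proposes.
Hence (1 − 0.79·0.79)x = 1000(1 − 0.79), i.e. 0.3759·x = 210.
x ≈ 558.6592; the firm's share is 1000 − x ≈ 441.3408.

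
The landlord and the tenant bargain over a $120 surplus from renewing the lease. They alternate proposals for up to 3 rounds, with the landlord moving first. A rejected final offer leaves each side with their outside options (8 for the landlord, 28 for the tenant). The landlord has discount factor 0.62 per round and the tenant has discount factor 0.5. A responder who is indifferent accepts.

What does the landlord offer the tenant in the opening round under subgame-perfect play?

31.48

Round 3 (the landlord proposes): the tenant gets 28 if talks fail, so the landlord offers 28 and keeps 92.
Round 2 (the tenant proposes): the landlord can get 92 next round, worth 0.62 × 92 = 57.04 now. The tenant offers 57.04 and keeps 120 − 57.04 = 62.96.
Round 1 (the landlord proposes): the tenant can get 62.96 next round, worth 0.5 × 62.96 = 31.48 now; the landlord offers that and keeps 88.52.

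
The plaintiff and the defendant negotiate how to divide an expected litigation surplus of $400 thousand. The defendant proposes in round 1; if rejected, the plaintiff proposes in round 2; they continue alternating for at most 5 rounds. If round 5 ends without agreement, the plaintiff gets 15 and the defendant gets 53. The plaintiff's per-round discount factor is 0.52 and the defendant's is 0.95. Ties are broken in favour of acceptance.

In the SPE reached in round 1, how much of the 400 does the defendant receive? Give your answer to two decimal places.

380.80

Round 5 (the defendant proposes): the plaintiff gets 15 if talks fail, so the defendant offers 15 and keeps 385.
Round 4 (the plaintiff proposes): the defendant can get 385 next round, worth 0.95 × 385 = 365.75 now, so the plaintiff offers 365.75, keeping 34.25.
Round 3 (the defendant proposes): the plaintiff can get 34.25 next round, worth 0.52 × 34.25 = 17.81 now; the defendant offers that and keeps 382.19.
Round 2 (the plaintiff proposes): the defendant can get 382.19 next round, worth 0.95 × 382.19 = 363.0805 now, so the plaintiff offers 363.0805, keeping 36.9195.
Round 1 (the defendant proposes): the plaintiff can get 36.9195 next round, worth 0.52 × 36.9195 = 19.19814 now. The defendant offers 19.19814 and keeps 400 − 19.19814 = 380.80186.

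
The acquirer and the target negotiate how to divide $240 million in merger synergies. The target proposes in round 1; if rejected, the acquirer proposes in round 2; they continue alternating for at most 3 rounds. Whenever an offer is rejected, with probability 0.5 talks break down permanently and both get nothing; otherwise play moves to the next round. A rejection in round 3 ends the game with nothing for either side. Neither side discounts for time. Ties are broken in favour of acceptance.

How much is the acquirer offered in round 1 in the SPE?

Round 3 (the target proposes): rejection yields 0 for the acquirer; the target offers 0 and keeps 240.
Round 2 (the acquirer proposes): rejecting gives the target an expected 0.5 × 240 = 120, so the acquirer offers 120, keeping 120.
Round 1 (the target proposes): rejecting gives the acquirer an expected 0.5 × 120 = 60; the target offers that and keeps 180.

60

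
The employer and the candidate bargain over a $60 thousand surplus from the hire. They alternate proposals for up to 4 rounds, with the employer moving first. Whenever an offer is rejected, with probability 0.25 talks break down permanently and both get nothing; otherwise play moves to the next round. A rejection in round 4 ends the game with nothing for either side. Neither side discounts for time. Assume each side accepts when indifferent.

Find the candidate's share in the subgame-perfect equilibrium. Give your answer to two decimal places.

Round 4 (the candidate proposes): the employer will accept anything ≥ 0, so the candidate offers 0 and keeps 60.
Round 3 (the employer proposes): rejecting gives the candidate an expected 0.75 × 60 = 45; the employer offers that and keeps 15.
Round 2 (the candidate proposes): rejecting gives the employer an expected 0.75 × 15 = 11.25, so the candidate offers 11.25, keeping 48.75.
Round 1 (the employer proposes): rejecting gives the candidate an expected 0.75 × 48.75 = 36.5625, so the employer offers 36.5625, keeping 23.4375.

36.56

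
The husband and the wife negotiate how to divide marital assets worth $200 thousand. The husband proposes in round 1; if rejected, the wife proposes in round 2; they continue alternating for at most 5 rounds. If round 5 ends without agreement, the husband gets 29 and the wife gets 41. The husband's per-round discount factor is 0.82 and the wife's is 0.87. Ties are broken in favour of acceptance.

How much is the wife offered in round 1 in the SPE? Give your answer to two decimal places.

74.53

By backward induction:
Round 5 (the husband proposes): the wife gets 41 if talks fail, so the husband offers 41 and keeps 159.
Round 4 (the wife proposes): the husband can get 159 next round, worth 0.82 × 159 = 130.38 now; the wife offers that and keeps 69.62.
Round 3 (the husband proposes): the wife can get 69.62 next round, worth 0.87 × 69.62 = 60.5694 now, so the husband offers 60.5694, keeping 139.4306.
Round 2 (the wife proposes): the husband can get 139.4306 next round, worth 0.82 × 139.4306 = 114.333092 now. The wife offers 114.333092 and keeps 200 − 114.333092 = 85.666908.
Round 1 (the husband proposes): the wife can get 85.666908 next round, worth 0.87 × 85.666908 = 74.53020996 now. The husband offers 74.53020996 and keeps 200 − 74.53020996 = 125.46979004.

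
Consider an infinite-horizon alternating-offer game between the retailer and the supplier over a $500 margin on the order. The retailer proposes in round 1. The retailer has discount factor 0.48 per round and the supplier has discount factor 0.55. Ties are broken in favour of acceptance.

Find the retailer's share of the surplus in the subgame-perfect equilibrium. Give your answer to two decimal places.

305.71

Let x be the retailer's share when the retailer proposes and y be the supplier's share when the supplier proposes.
The supplier accepts iff offered ≥ 0.55·y, so x = 500 − 0.55y. Symmetrically y = 500 − 0.48x.
Substituting: x = 500 − 0.55(500 − 0.48x), giving x(1 − 0.48·0.55) = 500(1 − 0.55).
So x = 500 × 0.45 / 0.736 ≈ 305.7065, and the supplier receives 500 − x ≈ 194.2935.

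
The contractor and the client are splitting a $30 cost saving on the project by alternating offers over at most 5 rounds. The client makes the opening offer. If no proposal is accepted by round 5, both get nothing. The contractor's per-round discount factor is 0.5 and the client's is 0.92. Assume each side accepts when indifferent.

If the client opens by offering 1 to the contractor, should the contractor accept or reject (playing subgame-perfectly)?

Round 5 (the client proposes): rejection yields 0 for the contractor; the client offers 0 and keeps 30.
Round 4 (the contractor proposes): the client can get 30 next round, worth 0.92 × 30 = 27.6 now. The contractor offers 27.6 and keeps 30 − 27.6 = 2.4.
Round 3 (the client proposes): the contractor can get 2.4 next round, worth 0.5 × 2.4 = 1.2 now, so the client offers 1.2, keeping 28.8.
Round 2 (the contractor proposes): the client can get 28.8 next round, worth 0.92 × 28.8 = 26.496 now, so the contractor offers 26.496, keeping 3.504.
So by rejecting in round 1, the contractor gets 3.504 next round, worth 0.5 × 3.504 = 1.752 now.
Offer 1 < 1.752, so the contractor rejects.

Reject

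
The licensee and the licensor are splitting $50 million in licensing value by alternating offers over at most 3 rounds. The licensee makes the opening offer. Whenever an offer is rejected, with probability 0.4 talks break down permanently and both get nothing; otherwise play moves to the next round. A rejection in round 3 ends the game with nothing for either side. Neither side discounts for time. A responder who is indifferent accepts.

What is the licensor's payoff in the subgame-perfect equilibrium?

12

Round 3 (the licensee proposes): rejection yields 0 for the licensor; the licensee offers 0 and keeps 50.
Round 2 (the licensor proposes): rejecting gives the licensee an expected 0.6 × 50 = 30, so the licensor offers 30, keeping 20.
Round 1 (the licensee proposes): rejecting gives the licensor an expected 0.6 × 20 = 12. The licensee offers 12 and keeps 50 − 12 = 38.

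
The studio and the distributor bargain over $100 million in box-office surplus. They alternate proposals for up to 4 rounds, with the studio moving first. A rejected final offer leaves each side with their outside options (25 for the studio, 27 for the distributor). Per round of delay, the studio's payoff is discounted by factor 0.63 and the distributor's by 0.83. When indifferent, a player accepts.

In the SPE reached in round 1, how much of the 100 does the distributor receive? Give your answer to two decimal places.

By backward induction:
Round 4 (the distributor proposes): the studio gets 25 if talks fail, so the distributor offers 25 and keeps 75.
Round 3 (the studio proposes): the distributor can get 75 next round, worth 0.83 × 75 = 62.25 now, so the studio offers 62.25, keeping 37.75.
Round 2 (the distributor proposes): the studio can get 37.75 next round, worth 0.63 × 37.75 = 23.7825 now; the distributor offers that and keeps 76.2175.
Round 1 (the studio proposes): the distributor can get 76.2175 next round, worth 0.83 × 76.2175 = 63.260525 now; the studio offers that and keeps 36.739475.

63.26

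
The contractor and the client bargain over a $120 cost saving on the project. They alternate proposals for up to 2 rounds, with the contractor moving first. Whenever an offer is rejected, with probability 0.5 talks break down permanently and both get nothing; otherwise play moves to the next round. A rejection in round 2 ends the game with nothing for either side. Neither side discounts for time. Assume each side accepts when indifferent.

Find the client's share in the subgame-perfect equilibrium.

60

Round 2 (the client proposes): rejection yields 0 for the contractor; the client offers 0 and keeps 120.
Round 1 (the contractor proposes): rejecting gives the client an expected 0.5 × 120 = 60; the contractor offers that and keeps 60.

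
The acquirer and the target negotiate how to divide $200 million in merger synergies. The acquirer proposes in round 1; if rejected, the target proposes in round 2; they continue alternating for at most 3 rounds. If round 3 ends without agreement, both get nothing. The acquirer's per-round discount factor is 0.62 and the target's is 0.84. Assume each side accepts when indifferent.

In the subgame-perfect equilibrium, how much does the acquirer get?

136.16

Round 3 (the acquirer proposes): the target will accept anything ≥ 0, so the acquirer offers 0 and keeps 200.
Round 2 (the target proposes): the acquirer can get 200 next round, worth 0.62 × 200 = 124 now, so the target offers 124, keeping 76.
Round 1 (the acquirer proposes): the target can get 76 next round, worth 0.84 × 76 = 63.84 now. The acquirer offers 63.84 and keeps 200 − 63.84 = 136.16.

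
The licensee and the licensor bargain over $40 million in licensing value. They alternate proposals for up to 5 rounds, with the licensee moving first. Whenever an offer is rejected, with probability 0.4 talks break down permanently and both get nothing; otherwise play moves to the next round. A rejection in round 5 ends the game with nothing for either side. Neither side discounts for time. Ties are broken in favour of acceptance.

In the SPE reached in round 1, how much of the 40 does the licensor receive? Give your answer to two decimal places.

13.06

Round 5 (the licensee proposes): the licensor will accept anything ≥ 0, so the licensee offers 0 and keeps 40.
Round 4 (the licensor proposes): rejecting gives the licensee an expected 0.6 × 40 = 24, so the licensor offers 24, keeping 16.
Round 3 (the licensee proposes): rejecting gives the licensor an expected 0.6 × 16 = 9.6. The licensee offers 9.6 and keeps 40 − 9.6 = 30.4.
Round 2 (the licensor proposes): rejecting gives the licensee an expected 0.6 × 30.4 = 18.24, so the licensor offers 18.24, keeping 21.76.
Round 1 (the licensee proposes): rejecting gives the licensor an expected 0.6 × 21.76 = 13.056, so the licensee offers 13.056, keeping 26.944.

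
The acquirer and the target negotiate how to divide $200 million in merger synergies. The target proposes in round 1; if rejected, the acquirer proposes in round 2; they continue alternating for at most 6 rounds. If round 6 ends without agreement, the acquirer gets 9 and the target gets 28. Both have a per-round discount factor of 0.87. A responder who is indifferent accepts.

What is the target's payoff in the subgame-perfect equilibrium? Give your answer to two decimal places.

74.53

Round 6 (the acquirer proposes): the target gets 28 if talks fail, so the acquirer offers 28 and keeps 172.
Round 5 (the target proposes): the acquirer can get 172 next round, worth 0.87 × 172 = 149.64 now; the target offers that and keeps 50.36.
Round 4 (the acquirer proposes): the target can get 50.36 next round, worth 0.87 × 50.36 = 43.8132 now. The acquirer offers 43.8132 and keeps 200 − 43.8132 = 156.1868.
Round 3 (the target proposes): the acquirer can get 156.1868 next round, worth 0.87 × 156.1868 = 135.882516 now; the target offers that and keeps 64.117484.
Round 2 (the acquirer proposes): the target can get 64.117484 next round, worth 0.87 × 64.117484 = 55.78221108 now; the acquirer offers that and keeps 144.21778892.
Round 1 (the target proposes): the acquirer can get 144.21778892 next round, worth 0.87 × 144.21778892 = 125.4694763604 now; the target offers that and keeps 74.5305236396.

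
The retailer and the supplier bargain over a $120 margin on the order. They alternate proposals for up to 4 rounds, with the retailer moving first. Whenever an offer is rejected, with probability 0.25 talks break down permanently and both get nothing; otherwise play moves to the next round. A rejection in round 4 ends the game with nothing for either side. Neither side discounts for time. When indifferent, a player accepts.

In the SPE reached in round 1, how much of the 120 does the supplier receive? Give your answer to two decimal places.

73.13

Round 4 (the supplier proposes): the retailer will accept anything ≥ 0, so the supplier offers 0 and keeps 120.
Round 3 (the retailer proposes): rejecting gives the supplier an expected 0.75 × 120 = 90. The retailer offers 90 and keeps 120 − 90 = 30.
Round 2 (the supplier proposes): rejecting gives the retailer an expected 0.75 × 30 = 22.5; the supplier offers that and keeps 97.5.
Round 1 (the retailer proposes): rejecting gives the supplier an expected 0.75 × 97.5 = 73.125. The retailer offers 73.125 and keeps 120 − 73.125 = 46.875.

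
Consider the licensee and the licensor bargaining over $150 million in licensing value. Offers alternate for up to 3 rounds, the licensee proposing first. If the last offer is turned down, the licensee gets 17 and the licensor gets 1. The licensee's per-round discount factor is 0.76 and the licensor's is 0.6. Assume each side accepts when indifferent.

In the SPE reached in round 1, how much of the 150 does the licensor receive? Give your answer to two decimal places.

Round 3 (the licensee proposes): the licensor gets 1 if talks fail, so the licensee offers 1 and keeps 149.
Round 2 (the licensor proposes): the licensee can get 149 next round, worth 0.76 × 149 = 113.24 now. The licensor offers 113.24 and keeps 150 − 113.24 = 36.76.
Round 1 (the licensee proposes): the licensor can get 36.76 next round, worth 0.6 × 36.76 = 22.056 now, so the licensee offers 22.056, keeping 127.944.

22.06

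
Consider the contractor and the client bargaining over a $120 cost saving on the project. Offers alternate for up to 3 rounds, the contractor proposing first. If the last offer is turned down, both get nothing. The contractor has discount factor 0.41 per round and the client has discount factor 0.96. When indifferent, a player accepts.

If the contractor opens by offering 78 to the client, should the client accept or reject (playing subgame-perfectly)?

Accept

Round 3 (the contractor proposes): the client will accept anything ≥ 0, so the contractor offers 0 and keeps 120.
Round 2 (the client proposes): the contractor can get 120 next round, worth 0.41 × 120 = 49.2 now. The client offers 49.2 and keeps 120 − 49.2 = 70.8.
So by rejecting in round 1, the client gets 70.8 next round, worth 0.96 × 70.8 = 67.968 now.
Offer 78 ≥ 67.968, so the client accepts.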